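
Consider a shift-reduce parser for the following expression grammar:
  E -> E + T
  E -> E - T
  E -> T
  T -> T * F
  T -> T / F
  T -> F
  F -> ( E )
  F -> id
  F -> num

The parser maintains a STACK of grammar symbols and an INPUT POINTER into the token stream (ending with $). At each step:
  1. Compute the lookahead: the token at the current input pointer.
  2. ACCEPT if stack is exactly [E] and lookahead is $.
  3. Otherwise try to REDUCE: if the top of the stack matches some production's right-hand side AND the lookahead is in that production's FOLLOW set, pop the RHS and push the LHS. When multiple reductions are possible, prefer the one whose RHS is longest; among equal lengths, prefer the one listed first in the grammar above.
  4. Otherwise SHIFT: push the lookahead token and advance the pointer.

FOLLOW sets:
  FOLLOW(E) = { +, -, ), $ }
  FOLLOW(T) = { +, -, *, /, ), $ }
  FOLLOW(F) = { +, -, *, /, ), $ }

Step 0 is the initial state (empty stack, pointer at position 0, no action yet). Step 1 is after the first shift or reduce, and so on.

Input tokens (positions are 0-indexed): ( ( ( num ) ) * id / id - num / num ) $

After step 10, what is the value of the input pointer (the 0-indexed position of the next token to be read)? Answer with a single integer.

Answer: 5

Derivation:
Step 1: shift (. Stack=[(] ptr=1 lookahead=( remaining=[( ( num ) ) * id / id - num / num ) $]
Step 2: shift (. Stack=[( (] ptr=2 lookahead=( remaining=[( num ) ) * id / id - num / num ) $]
Step 3: shift (. Stack=[( ( (] ptr=3 lookahead=num remaining=[num ) ) * id / id - num / num ) $]
Step 4: shift num. Stack=[( ( ( num] ptr=4 lookahead=) remaining=[) ) * id / id - num / num ) $]
Step 5: reduce F->num. Stack=[( ( ( F] ptr=4 lookahead=) remaining=[) ) * id / id - num / num ) $]
Step 6: reduce T->F. Stack=[( ( ( T] ptr=4 lookahead=) remaining=[) ) * id / id - num / num ) $]
Step 7: reduce E->T. Stack=[( ( ( E] ptr=4 lookahead=) remaining=[) ) * id / id - num / num ) $]
Step 8: shift ). Stack=[( ( ( E )] ptr=5 lookahead=) remaining=[) * id / id - num / num ) $]
Step 9: reduce F->( E ). Stack=[( ( F] ptr=5 lookahead=) remaining=[) * id / id - num / num ) $]
Step 10: reduce T->F. Stack=[( ( T] ptr=5 lookahead=) remaining=[) * id / id - num / num ) $]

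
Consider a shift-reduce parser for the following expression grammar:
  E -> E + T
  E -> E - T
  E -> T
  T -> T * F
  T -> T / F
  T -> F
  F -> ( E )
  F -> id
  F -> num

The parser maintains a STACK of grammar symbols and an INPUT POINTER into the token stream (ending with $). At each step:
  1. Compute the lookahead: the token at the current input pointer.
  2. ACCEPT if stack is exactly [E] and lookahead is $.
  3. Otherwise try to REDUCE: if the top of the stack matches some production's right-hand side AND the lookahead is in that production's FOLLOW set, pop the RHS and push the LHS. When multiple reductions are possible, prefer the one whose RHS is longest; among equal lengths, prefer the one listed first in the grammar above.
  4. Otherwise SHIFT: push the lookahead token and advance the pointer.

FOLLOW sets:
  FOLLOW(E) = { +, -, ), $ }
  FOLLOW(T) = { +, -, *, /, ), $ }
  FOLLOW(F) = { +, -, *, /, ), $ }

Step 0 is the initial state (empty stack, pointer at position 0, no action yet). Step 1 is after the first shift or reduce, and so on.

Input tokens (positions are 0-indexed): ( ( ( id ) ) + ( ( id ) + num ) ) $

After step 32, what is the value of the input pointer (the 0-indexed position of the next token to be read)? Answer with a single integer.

Step 1: shift (. Stack=[(] ptr=1 lookahead=( remaining=[( ( id ) ) + ( ( id ) + num ) ) $]
Step 2: shift (. Stack=[( (] ptr=2 lookahead=( remaining=[( id ) ) + ( ( id ) + num ) ) $]
Step 3: shift (. Stack=[( ( (] ptr=3 lookahead=id remaining=[id ) ) + ( ( id ) + num ) ) $]
Step 4: shift id. Stack=[( ( ( id] ptr=4 lookahead=) remaining=[) ) + ( ( id ) + num ) ) $]
Step 5: reduce F->id. Stack=[( ( ( F] ptr=4 lookahead=) remaining=[) ) + ( ( id ) + num ) ) $]
Step 6: reduce T->F. Stack=[( ( ( T] ptr=4 lookahead=) remaining=[) ) + ( ( id ) + num ) ) $]
Step 7: reduce E->T. Stack=[( ( ( E] ptr=4 lookahead=) remaining=[) ) + ( ( id ) + num ) ) $]
Step 8: shift ). Stack=[( ( ( E )] ptr=5 lookahead=) remaining=[) + ( ( id ) + num ) ) $]
Step 9: reduce F->( E ). Stack=[( ( F] ptr=5 lookahead=) remaining=[) + ( ( id ) + num ) ) $]
Step 10: reduce T->F. Stack=[( ( T] ptr=5 lookahead=) remaining=[) + ( ( id ) + num ) ) $]
Step 11: reduce E->T. Stack=[( ( E] ptr=5 lookahead=) remaining=[) + ( ( id ) + num ) ) $]
Step 12: shift ). Stack=[( ( E )] ptr=6 lookahead=+ remaining=[+ ( ( id ) + num ) ) $]
Step 13: reduce F->( E ). Stack=[( F] ptr=6 lookahead=+ remaining=[+ ( ( id ) + num ) ) $]
Step 14: reduce T->F. Stack=[( T] ptr=6 lookahead=+ remaining=[+ ( ( id ) + num ) ) $]
Step 15: reduce E->T. Stack=[( E] ptr=6 lookahead=+ remaining=[+ ( ( id ) + num ) ) $]
Step 16: shift +. Stack=[( E +] ptr=7 lookahead=( remaining=[( ( id ) + num ) ) $]
Step 17: shift (. Stack=[( E + (] ptr=8 lookahead=( remaining=[( id ) + num ) ) $]
Step 18: shift (. Stack=[( E + ( (] ptr=9 lookahead=id remaining=[id ) + num ) ) $]
Step 19: shift id. Stack=[( E + ( ( id] ptr=10 lookahead=) remaining=[) + num ) ) $]
Step 20: reduce F->id. Stack=[( E + ( ( F] ptr=10 lookahead=) remaining=[) + num ) ) $]
Step 21: reduce T->F. Stack=[( E + ( ( T] ptr=10 lookahead=) remaining=[) + num ) ) $]
Step 22: reduce E->T. Stack=[( E + ( ( E] ptr=10 lookahead=) remaining=[) + num ) ) $]
Step 23: shift ). Stack=[( E + ( ( E )] ptr=11 lookahead=+ remaining=[+ num ) ) $]
Step 24: reduce F->( E ). Stack=[( E + ( F] ptr=11 lookahead=+ remaining=[+ num ) ) $]
Step 25: reduce T->F. Stack=[( E + ( T] ptr=11 lookahead=+ remaining=[+ num ) ) $]
Step 26: reduce E->T. Stack=[( E + ( E] ptr=11 lookahead=+ remaining=[+ num ) ) $]
Step 27: shift +. Stack=[( E + ( E +] ptr=12 lookahead=num remaining=[num ) ) $]
Step 28: shift num. Stack=[( E + ( E + num] ptr=13 lookahead=) remaining=[) ) $]
Step 29: reduce F->num. Stack=[( E + ( E + F] ptr=13 lookahead=) remaining=[) ) $]
Step 30: reduce T->F. Stack=[( E + ( E + T] ptr=13 lookahead=) remaining=[) ) $]
Step 31: reduce E->E + T. Stack=[( E + ( E] ptr=13 lookahead=) remaining=[) ) $]
Step 32: shift ). Stack=[( E + ( E )] ptr=14 lookahead=) remaining=[) $]

Answer: 14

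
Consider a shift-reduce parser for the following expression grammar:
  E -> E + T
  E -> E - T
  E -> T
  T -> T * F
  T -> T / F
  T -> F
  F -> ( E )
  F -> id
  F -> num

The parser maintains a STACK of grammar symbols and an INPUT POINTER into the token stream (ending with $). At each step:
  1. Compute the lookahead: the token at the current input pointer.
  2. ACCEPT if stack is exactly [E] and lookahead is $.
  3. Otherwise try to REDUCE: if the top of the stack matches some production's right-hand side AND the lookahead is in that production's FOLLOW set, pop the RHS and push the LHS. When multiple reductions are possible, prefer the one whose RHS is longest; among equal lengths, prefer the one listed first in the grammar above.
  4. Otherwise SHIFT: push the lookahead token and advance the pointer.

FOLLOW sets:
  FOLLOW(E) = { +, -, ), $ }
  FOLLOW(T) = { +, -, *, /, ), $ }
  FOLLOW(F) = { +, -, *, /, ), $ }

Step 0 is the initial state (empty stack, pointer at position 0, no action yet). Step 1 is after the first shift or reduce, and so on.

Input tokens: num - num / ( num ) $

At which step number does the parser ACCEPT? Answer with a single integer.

Step 1: shift num. Stack=[num] ptr=1 lookahead=- remaining=[- num / ( num ) $]
Step 2: reduce F->num. Stack=[F] ptr=1 lookahead=- remaining=[- num / ( num ) $]
Step 3: reduce T->F. Stack=[T] ptr=1 lookahead=- remaining=[- num / ( num ) $]
Step 4: reduce E->T. Stack=[E] ptr=1 lookahead=- remaining=[- num / ( num ) $]
Step 5: shift -. Stack=[E -] ptr=2 lookahead=num remaining=[num / ( num ) $]
Step 6: shift num. Stack=[E - num] ptr=3 lookahead=/ remaining=[/ ( num ) $]
Step 7: reduce F->num. Stack=[E - F] ptr=3 lookahead=/ remaining=[/ ( num ) $]
Step 8: reduce T->F. Stack=[E - T] ptr=3 lookahead=/ remaining=[/ ( num ) $]
Step 9: shift /. Stack=[E - T /] ptr=4 lookahead=( remaining=[( num ) $]
Step 10: shift (. Stack=[E - T / (] ptr=5 lookahead=num remaining=[num ) $]
Step 11: shift num. Stack=[E - T / ( num] ptr=6 lookahead=) remaining=[) $]
Step 12: reduce F->num. Stack=[E - T / ( F] ptr=6 lookahead=) remaining=[) $]
Step 13: reduce T->F. Stack=[E - T / ( T] ptr=6 lookahead=) remaining=[) $]
Step 14: reduce E->T. Stack=[E - T / ( E] ptr=6 lookahead=) remaining=[) $]
Step 15: shift ). Stack=[E - T / ( E )] ptr=7 lookahead=$ remaining=[$]
Step 16: reduce F->( E ). Stack=[E - T / F] ptr=7 lookahead=$ remaining=[$]
Step 17: reduce T->T / F. Stack=[E - T] ptr=7 lookahead=$ remaining=[$]
Step 18: reduce E->E - T. Stack=[E] ptr=7 lookahead=$ remaining=[$]
Step 19: accept. Stack=[E] ptr=7 lookahead=$ remaining=[$]

Answer: 19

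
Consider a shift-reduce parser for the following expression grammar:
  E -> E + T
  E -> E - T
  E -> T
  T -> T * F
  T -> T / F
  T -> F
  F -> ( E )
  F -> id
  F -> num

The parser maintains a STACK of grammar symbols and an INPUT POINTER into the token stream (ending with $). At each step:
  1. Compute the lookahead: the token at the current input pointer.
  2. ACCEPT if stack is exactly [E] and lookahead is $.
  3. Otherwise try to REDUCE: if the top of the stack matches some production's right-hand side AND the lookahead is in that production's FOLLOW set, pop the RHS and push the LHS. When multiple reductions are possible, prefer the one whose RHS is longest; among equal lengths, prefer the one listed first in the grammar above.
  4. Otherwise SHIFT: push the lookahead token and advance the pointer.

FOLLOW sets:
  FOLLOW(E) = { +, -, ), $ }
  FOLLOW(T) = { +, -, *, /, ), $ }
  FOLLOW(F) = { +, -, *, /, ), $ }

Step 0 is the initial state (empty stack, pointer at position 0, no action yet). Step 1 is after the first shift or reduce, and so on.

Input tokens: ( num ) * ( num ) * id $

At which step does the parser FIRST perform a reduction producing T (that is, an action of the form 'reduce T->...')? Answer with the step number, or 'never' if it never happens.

Step 1: shift (. Stack=[(] ptr=1 lookahead=num remaining=[num ) * ( num ) * id $]
Step 2: shift num. Stack=[( num] ptr=2 lookahead=) remaining=[) * ( num ) * id $]
Step 3: reduce F->num. Stack=[( F] ptr=2 lookahead=) remaining=[) * ( num ) * id $]
Step 4: reduce T->F. Stack=[( T] ptr=2 lookahead=) remaining=[) * ( num ) * id $]

Answer: 4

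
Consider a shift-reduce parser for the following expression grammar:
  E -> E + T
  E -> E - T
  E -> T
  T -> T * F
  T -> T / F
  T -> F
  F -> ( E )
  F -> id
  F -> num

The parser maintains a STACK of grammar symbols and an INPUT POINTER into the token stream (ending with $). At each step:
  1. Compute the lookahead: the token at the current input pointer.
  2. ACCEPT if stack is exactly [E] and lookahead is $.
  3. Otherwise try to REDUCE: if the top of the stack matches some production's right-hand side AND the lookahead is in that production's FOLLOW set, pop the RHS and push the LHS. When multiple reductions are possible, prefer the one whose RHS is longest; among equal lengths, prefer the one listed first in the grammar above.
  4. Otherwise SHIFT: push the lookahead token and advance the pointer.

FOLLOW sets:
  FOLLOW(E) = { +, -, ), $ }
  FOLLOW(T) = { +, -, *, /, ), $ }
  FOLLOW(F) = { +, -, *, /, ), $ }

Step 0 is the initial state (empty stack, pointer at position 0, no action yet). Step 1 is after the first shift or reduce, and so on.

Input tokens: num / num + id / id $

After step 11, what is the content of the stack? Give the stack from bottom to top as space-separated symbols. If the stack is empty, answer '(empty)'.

Answer: E + F

Derivation:
Step 1: shift num. Stack=[num] ptr=1 lookahead=/ remaining=[/ num + id / id $]
Step 2: reduce F->num. Stack=[F] ptr=1 lookahead=/ remaining=[/ num + id / id $]
Step 3: reduce T->F. Stack=[T] ptr=1 lookahead=/ remaining=[/ num + id / id $]
Step 4: shift /. Stack=[T /] ptr=2 lookahead=num remaining=[num + id / id $]
Step 5: shift num. Stack=[T / num] ptr=3 lookahead=+ remaining=[+ id / id $]
Step 6: reduce F->num. Stack=[T / F] ptr=3 lookahead=+ remaining=[+ id / id $]
Step 7: reduce T->T / F. Stack=[T] ptr=3 lookahead=+ remaining=[+ id / id $]
Step 8: reduce E->T. Stack=[E] ptr=3 lookahead=+ remaining=[+ id / id $]
Step 9: shift +. Stack=[E +] ptr=4 lookahead=id remaining=[id / id $]
Step 10: shift id. Stack=[E + id] ptr=5 lookahead=/ remaining=[/ id $]
Step 11: reduce F->id. Stack=[E + F] ptr=5 lookahead=/ remaining=[/ id $]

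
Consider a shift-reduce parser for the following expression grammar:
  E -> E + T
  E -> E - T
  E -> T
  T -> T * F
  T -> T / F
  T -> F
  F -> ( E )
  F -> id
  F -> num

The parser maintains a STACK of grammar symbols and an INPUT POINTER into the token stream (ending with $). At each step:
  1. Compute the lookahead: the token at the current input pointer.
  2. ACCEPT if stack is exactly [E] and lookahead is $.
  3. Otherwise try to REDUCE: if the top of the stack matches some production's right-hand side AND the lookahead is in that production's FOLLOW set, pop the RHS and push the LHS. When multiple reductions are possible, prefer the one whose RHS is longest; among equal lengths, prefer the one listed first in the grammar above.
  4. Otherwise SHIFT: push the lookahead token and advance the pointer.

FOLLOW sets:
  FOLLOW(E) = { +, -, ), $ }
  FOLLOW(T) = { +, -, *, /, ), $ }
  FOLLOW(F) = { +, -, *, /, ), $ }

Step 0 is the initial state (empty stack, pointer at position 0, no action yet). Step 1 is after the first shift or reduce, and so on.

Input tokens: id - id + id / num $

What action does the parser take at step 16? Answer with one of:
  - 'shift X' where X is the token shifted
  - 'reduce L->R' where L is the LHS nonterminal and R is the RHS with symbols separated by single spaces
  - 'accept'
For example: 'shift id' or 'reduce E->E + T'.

Step 1: shift id. Stack=[id] ptr=1 lookahead=- remaining=[- id + id / num $]
Step 2: reduce F->id. Stack=[F] ptr=1 lookahead=- remaining=[- id + id / num $]
Step 3: reduce T->F. Stack=[T] ptr=1 lookahead=- remaining=[- id + id / num $]
Step 4: reduce E->T. Stack=[E] ptr=1 lookahead=- remaining=[- id + id / num $]
Step 5: shift -. Stack=[E -] ptr=2 lookahead=id remaining=[id + id / num $]
Step 6: shift id. Stack=[E - id] ptr=3 lookahead=+ remaining=[+ id / num $]
Step 7: reduce F->id. Stack=[E - F] ptr=3 lookahead=+ remaining=[+ id / num $]
Step 8: reduce T->F. Stack=[E - T] ptr=3 lookahead=+ remaining=[+ id / num $]
Step 9: reduce E->E - T. Stack=[E] ptr=3 lookahead=+ remaining=[+ id / num $]
Step 10: shift +. Stack=[E +] ptr=4 lookahead=id remaining=[id / num $]
Step 11: shift id. Stack=[E + id] ptr=5 lookahead=/ remaining=[/ num $]
Step 12: reduce F->id. Stack=[E + F] ptr=5 lookahead=/ remaining=[/ num $]
Step 13: reduce T->F. Stack=[E + T] ptr=5 lookahead=/ remaining=[/ num $]
Step 14: shift /. Stack=[E + T /] ptr=6 lookahead=num remaining=[num $]
Step 15: shift num. Stack=[E + T / num] ptr=7 lookahead=$ remaining=[$]
Step 16: reduce F->num. Stack=[E + T / F] ptr=7 lookahead=$ remaining=[$]

Answer: reduce F->num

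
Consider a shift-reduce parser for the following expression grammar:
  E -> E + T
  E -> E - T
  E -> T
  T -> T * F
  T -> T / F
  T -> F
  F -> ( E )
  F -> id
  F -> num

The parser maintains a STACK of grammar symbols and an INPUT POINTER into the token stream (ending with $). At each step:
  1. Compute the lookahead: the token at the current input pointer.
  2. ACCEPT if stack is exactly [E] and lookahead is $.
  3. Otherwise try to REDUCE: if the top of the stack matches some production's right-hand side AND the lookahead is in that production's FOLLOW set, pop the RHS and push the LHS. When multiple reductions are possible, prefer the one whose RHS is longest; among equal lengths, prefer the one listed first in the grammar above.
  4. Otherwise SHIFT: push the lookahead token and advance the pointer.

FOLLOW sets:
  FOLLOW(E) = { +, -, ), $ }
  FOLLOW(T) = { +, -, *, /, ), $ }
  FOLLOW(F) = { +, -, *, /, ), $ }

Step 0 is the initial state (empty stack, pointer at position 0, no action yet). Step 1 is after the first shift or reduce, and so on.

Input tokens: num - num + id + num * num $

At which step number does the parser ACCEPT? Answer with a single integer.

Answer: 24

Derivation:
Step 1: shift num. Stack=[num] ptr=1 lookahead=- remaining=[- num + id + num * num $]
Step 2: reduce F->num. Stack=[F] ptr=1 lookahead=- remaining=[- num + id + num * num $]
Step 3: reduce T->F. Stack=[T] ptr=1 lookahead=- remaining=[- num + id + num * num $]
Step 4: reduce E->T. Stack=[E] ptr=1 lookahead=- remaining=[- num + id + num * num $]
Step 5: shift -. Stack=[E -] ptr=2 lookahead=num remaining=[num + id + num * num $]
Step 6: shift num. Stack=[E - num] ptr=3 lookahead=+ remaining=[+ id + num * num $]
Step 7: reduce F->num. Stack=[E - F] ptr=3 lookahead=+ remaining=[+ id + num * num $]
Step 8: reduce T->F. Stack=[E - T] ptr=3 lookahead=+ remaining=[+ id + num * num $]
Step 9: reduce E->E - T. Stack=[E] ptr=3 lookahead=+ remaining=[+ id + num * num $]
Step 10: shift +. Stack=[E +] ptr=4 lookahead=id remaining=[id + num * num $]
Step 11: shift id. Stack=[E + id] ptr=5 lookahead=+ remaining=[+ num * num $]
Step 12: reduce F->id. Stack=[E + F] ptr=5 lookahead=+ remaining=[+ num * num $]
Step 13: reduce T->F. Stack=[E + T] ptr=5 lookahead=+ remaining=[+ num * num $]
Step 14: reduce E->E + T. Stack=[E] ptr=5 lookahead=+ remaining=[+ num * num $]
Step 15: shift +. Stack=[E +] ptr=6 lookahead=num remaining=[num * num $]
Step 16: shift num. Stack=[E + num] ptr=7 lookahead=* remaining=[* num $]
Step 17: reduce F->num. Stack=[E + F] ptr=7 lookahead=* remaining=[* num $]
Step 18: reduce T->F. Stack=[E + T] ptr=7 lookahead=* remaining=[* num $]
Step 19: shift *. Stack=[E + T *] ptr=8 lookahead=num remaining=[num $]
Step 20: shift num. Stack=[E + T * num] ptr=9 lookahead=$ remaining=[$]
Step 21: reduce F->num. Stack=[E + T * F] ptr=9 lookahead=$ remaining=[$]
Step 22: reduce T->T * F. Stack=[E + T] ptr=9 lookahead=$ remaining=[$]
Step 23: reduce E->E + T. Stack=[E] ptr=9 lookahead=$ remaining=[$]
Step 24: accept. Stack=[E] ptr=9 lookahead=$ remaining=[$]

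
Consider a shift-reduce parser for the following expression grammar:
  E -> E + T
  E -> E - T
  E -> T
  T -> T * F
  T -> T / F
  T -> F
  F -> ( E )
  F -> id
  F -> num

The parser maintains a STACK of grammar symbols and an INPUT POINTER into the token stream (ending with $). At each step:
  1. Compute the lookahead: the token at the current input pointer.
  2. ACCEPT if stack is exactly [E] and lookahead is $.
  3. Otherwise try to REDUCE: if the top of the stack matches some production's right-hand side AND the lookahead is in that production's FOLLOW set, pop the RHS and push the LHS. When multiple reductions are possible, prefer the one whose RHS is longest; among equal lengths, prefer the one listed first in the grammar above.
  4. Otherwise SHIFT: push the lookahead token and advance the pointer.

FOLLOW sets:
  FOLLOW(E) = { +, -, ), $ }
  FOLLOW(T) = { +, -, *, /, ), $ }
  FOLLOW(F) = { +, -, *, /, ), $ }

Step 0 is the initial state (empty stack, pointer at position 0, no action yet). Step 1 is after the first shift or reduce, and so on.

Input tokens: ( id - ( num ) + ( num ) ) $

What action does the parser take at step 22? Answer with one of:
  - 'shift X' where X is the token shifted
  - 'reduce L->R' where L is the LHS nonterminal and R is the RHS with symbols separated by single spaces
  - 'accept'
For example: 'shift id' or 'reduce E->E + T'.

Step 1: shift (. Stack=[(] ptr=1 lookahead=id remaining=[id - ( num ) + ( num ) ) $]
Step 2: shift id. Stack=[( id] ptr=2 lookahead=- remaining=[- ( num ) + ( num ) ) $]
Step 3: reduce F->id. Stack=[( F] ptr=2 lookahead=- remaining=[- ( num ) + ( num ) ) $]
Step 4: reduce T->F. Stack=[( T] ptr=2 lookahead=- remaining=[- ( num ) + ( num ) ) $]
Step 5: reduce E->T. Stack=[( E] ptr=2 lookahead=- remaining=[- ( num ) + ( num ) ) $]
Step 6: shift -. Stack=[( E -] ptr=3 lookahead=( remaining=[( num ) + ( num ) ) $]
Step 7: shift (. Stack=[( E - (] ptr=4 lookahead=num remaining=[num ) + ( num ) ) $]
Step 8: shift num. Stack=[( E - ( num] ptr=5 lookahead=) remaining=[) + ( num ) ) $]
Step 9: reduce F->num. Stack=[( E - ( F] ptr=5 lookahead=) remaining=[) + ( num ) ) $]
Step 10: reduce T->F. Stack=[( E - ( T] ptr=5 lookahead=) remaining=[) + ( num ) ) $]
Step 11: reduce E->T. Stack=[( E - ( E] ptr=5 lookahead=) remaining=[) + ( num ) ) $]
Step 12: shift ). Stack=[( E - ( E )] ptr=6 lookahead=+ remaining=[+ ( num ) ) $]
Step 13: reduce F->( E ). Stack=[( E - F] ptr=6 lookahead=+ remaining=[+ ( num ) ) $]
Step 14: reduce T->F. Stack=[( E - T] ptr=6 lookahead=+ remaining=[+ ( num ) ) $]
Step 15: reduce E->E - T. Stack=[( E] ptr=6 lookahead=+ remaining=[+ ( num ) ) $]
Step 16: shift +. Stack=[( E +] ptr=7 lookahead=( remaining=[( num ) ) $]
Step 17: shift (. Stack=[( E + (] ptr=8 lookahead=num remaining=[num ) ) $]
Step 18: shift num. Stack=[( E + ( num] ptr=9 lookahead=) remaining=[) ) $]
Step 19: reduce F->num. Stack=[( E + ( F] ptr=9 lookahead=) remaining=[) ) $]
Step 20: reduce T->F. Stack=[( E + ( T] ptr=9 lookahead=) remaining=[) ) $]
Step 21: reduce E->T. Stack=[( E + ( E] ptr=9 lookahead=) remaining=[) ) $]
Step 22: shift ). Stack=[( E + ( E )] ptr=10 lookahead=) remaining=[) $]

Answer: shift )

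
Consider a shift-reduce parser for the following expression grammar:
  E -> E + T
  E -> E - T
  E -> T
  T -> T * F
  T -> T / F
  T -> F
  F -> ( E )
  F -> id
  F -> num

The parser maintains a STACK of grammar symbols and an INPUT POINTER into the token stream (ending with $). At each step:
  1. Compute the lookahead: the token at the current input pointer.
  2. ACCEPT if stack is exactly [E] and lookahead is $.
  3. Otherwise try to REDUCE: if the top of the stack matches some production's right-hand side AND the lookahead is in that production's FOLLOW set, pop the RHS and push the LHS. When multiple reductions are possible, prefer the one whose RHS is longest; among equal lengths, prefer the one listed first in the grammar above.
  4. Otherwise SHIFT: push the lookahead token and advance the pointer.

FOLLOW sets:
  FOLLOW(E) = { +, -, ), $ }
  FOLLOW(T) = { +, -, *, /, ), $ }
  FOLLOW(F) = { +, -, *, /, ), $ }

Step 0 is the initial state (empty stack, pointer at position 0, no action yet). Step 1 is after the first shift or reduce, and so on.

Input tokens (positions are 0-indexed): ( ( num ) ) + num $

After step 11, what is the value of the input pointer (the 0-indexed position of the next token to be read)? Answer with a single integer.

Step 1: shift (. Stack=[(] ptr=1 lookahead=( remaining=[( num ) ) + num $]
Step 2: shift (. Stack=[( (] ptr=2 lookahead=num remaining=[num ) ) + num $]
Step 3: shift num. Stack=[( ( num] ptr=3 lookahead=) remaining=[) ) + num $]
Step 4: reduce F->num. Stack=[( ( F] ptr=3 lookahead=) remaining=[) ) + num $]
Step 5: reduce T->F. Stack=[( ( T] ptr=3 lookahead=) remaining=[) ) + num $]
Step 6: reduce E->T. Stack=[( ( E] ptr=3 lookahead=) remaining=[) ) + num $]
Step 7: shift ). Stack=[( ( E )] ptr=4 lookahead=) remaining=[) + num $]
Step 8: reduce F->( E ). Stack=[( F] ptr=4 lookahead=) remaining=[) + num $]
Step 9: reduce T->F. Stack=[( T] ptr=4 lookahead=) remaining=[) + num $]
Step 10: reduce E->T. Stack=[( E] ptr=4 lookahead=) remaining=[) + num $]
Step 11: shift ). Stack=[( E )] ptr=5 lookahead=+ remaining=[+ num $]

Answer: 5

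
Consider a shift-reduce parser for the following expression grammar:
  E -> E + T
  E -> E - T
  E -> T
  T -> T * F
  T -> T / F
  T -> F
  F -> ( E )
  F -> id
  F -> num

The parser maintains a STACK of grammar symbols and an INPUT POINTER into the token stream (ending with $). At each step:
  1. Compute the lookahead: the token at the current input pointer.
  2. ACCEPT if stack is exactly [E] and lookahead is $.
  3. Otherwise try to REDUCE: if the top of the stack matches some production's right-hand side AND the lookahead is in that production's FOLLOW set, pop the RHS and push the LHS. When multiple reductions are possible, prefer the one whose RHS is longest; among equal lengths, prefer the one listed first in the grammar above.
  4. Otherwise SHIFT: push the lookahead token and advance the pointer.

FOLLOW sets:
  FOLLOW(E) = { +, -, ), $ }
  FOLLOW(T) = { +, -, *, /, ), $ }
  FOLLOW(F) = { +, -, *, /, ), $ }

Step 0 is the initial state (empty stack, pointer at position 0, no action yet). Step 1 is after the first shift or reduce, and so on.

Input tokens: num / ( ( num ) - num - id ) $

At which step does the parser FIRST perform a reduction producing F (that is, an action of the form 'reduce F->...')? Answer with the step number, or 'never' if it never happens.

Answer: 2

Derivation:
Step 1: shift num. Stack=[num] ptr=1 lookahead=/ remaining=[/ ( ( num ) - num - id ) $]
Step 2: reduce F->num. Stack=[F] ptr=1 lookahead=/ remaining=[/ ( ( num ) - num - id ) $]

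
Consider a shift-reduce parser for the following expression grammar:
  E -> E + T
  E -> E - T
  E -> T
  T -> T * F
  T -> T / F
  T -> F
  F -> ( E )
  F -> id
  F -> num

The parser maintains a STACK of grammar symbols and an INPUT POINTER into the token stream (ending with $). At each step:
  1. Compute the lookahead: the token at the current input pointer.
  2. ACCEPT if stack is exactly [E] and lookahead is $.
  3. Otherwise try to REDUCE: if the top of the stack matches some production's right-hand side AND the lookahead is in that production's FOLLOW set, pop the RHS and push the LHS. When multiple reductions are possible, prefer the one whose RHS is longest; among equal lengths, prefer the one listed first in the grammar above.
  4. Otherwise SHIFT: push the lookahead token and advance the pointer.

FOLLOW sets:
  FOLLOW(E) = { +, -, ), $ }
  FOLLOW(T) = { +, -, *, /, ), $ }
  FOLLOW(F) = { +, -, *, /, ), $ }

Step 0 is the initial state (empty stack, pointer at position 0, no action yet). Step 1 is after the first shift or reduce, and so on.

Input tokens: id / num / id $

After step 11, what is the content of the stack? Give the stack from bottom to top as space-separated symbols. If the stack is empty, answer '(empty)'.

Step 1: shift id. Stack=[id] ptr=1 lookahead=/ remaining=[/ num / id $]
Step 2: reduce F->id. Stack=[F] ptr=1 lookahead=/ remaining=[/ num / id $]
Step 3: reduce T->F. Stack=[T] ptr=1 lookahead=/ remaining=[/ num / id $]
Step 4: shift /. Stack=[T /] ptr=2 lookahead=num remaining=[num / id $]
Step 5: shift num. Stack=[T / num] ptr=3 lookahead=/ remaining=[/ id $]
Step 6: reduce F->num. Stack=[T / F] ptr=3 lookahead=/ remaining=[/ id $]
Step 7: reduce T->T / F. Stack=[T] ptr=3 lookahead=/ remaining=[/ id $]
Step 8: shift /. Stack=[T /] ptr=4 lookahead=id remaining=[id $]
Step 9: shift id. Stack=[T / id] ptr=5 lookahead=$ remaining=[$]
Step 10: reduce F->id. Stack=[T / F] ptr=5 lookahead=$ remaining=[$]
Step 11: reduce T->T / F. Stack=[T] ptr=5 lookahead=$ remaining=[$]

Answer: T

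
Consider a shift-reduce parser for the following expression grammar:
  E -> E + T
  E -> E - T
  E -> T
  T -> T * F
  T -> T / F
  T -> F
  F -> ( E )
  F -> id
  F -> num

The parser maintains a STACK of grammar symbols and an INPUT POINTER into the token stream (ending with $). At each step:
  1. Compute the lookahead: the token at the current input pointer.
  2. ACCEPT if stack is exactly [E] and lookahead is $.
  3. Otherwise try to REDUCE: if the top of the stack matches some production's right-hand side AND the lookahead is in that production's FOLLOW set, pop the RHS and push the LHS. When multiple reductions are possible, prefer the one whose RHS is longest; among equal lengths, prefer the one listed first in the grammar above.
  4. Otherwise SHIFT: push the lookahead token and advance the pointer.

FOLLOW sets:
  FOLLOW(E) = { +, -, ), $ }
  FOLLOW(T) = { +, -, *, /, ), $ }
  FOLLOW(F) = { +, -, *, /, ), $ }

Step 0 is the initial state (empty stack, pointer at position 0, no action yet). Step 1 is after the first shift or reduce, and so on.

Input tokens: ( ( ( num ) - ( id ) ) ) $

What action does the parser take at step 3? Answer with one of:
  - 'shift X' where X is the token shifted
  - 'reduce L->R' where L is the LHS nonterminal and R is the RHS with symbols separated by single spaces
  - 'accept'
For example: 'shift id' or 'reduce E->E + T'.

Step 1: shift (. Stack=[(] ptr=1 lookahead=( remaining=[( ( num ) - ( id ) ) ) $]
Step 2: shift (. Stack=[( (] ptr=2 lookahead=( remaining=[( num ) - ( id ) ) ) $]
Step 3: shift (. Stack=[( ( (] ptr=3 lookahead=num remaining=[num ) - ( id ) ) ) $]

Answer: shift (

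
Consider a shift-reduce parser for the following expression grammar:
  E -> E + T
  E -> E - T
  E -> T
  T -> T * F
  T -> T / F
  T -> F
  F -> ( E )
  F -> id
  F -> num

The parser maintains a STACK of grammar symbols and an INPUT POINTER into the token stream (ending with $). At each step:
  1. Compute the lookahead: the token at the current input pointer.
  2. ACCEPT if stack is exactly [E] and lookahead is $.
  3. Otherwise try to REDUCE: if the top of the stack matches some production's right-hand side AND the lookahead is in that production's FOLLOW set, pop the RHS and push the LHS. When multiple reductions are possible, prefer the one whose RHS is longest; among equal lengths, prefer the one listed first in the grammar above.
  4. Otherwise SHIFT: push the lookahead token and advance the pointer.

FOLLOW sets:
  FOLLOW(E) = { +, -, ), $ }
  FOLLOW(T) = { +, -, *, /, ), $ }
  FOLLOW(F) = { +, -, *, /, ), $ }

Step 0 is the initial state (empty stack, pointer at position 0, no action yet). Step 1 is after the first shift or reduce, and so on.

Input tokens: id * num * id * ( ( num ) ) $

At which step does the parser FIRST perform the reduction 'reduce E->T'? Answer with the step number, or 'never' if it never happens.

Answer: 18

Derivation:
Step 1: shift id. Stack=[id] ptr=1 lookahead=* remaining=[* num * id * ( ( num ) ) $]
Step 2: reduce F->id. Stack=[F] ptr=1 lookahead=* remaining=[* num * id * ( ( num ) ) $]
Step 3: reduce T->F. Stack=[T] ptr=1 lookahead=* remaining=[* num * id * ( ( num ) ) $]
Step 4: shift *. Stack=[T *] ptr=2 lookahead=num remaining=[num * id * ( ( num ) ) $]
Step 5: shift num. Stack=[T * num] ptr=3 lookahead=* remaining=[* id * ( ( num ) ) $]
Step 6: reduce F->num. Stack=[T * F] ptr=3 lookahead=* remaining=[* id * ( ( num ) ) $]
Step 7: reduce T->T * F. Stack=[T] ptr=3 lookahead=* remaining=[* id * ( ( num ) ) $]
Step 8: shift *. Stack=[T *] ptr=4 lookahead=id remaining=[id * ( ( num ) ) $]
Step 9: shift id. Stack=[T * id] ptr=5 lookahead=* remaining=[* ( ( num ) ) $]
Step 10: reduce F->id. Stack=[T * F] ptr=5 lookahead=* remaining=[* ( ( num ) ) $]
Step 11: reduce T->T * F. Stack=[T] ptr=5 lookahead=* remaining=[* ( ( num ) ) $]
Step 12: shift *. Stack=[T *] ptr=6 lookahead=( remaining=[( ( num ) ) $]
Step 13: shift (. Stack=[T * (] ptr=7 lookahead=( remaining=[( num ) ) $]
Step 14: shift (. Stack=[T * ( (] ptr=8 lookahead=num remaining=[num ) ) $]
Step 15: shift num. Stack=[T * ( ( num] ptr=9 lookahead=) remaining=[) ) $]
Step 16: reduce F->num. Stack=[T * ( ( F] ptr=9 lookahead=) remaining=[) ) $]
Step 17: reduce T->F. Stack=[T * ( ( T] ptr=9 lookahead=) remaining=[) ) $]
Step 18: reduce E->T. Stack=[T * ( ( E] ptr=9 lookahead=) remaining=[) ) $]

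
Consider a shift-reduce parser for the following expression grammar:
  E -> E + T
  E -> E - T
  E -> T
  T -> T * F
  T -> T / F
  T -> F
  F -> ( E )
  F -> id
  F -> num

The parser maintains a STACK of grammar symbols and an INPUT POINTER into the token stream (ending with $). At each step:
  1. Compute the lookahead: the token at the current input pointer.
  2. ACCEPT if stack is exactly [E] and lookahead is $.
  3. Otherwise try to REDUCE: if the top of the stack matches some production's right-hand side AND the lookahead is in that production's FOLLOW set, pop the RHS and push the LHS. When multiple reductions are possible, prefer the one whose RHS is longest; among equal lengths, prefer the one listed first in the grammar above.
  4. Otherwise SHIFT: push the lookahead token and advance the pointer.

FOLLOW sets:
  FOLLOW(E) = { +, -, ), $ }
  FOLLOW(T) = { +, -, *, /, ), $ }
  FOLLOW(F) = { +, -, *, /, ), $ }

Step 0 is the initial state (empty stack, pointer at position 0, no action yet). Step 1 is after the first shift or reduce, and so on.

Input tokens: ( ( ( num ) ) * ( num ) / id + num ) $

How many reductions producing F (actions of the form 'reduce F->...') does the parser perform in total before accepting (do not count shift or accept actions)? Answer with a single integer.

Answer: 8

Derivation:
Step 1: shift (. Stack=[(] ptr=1 lookahead=( remaining=[( ( num ) ) * ( num ) / id + num ) $]
Step 2: shift (. Stack=[( (] ptr=2 lookahead=( remaining=[( num ) ) * ( num ) / id + num ) $]
Step 3: shift (. Stack=[( ( (] ptr=3 lookahead=num remaining=[num ) ) * ( num ) / id + num ) $]
Step 4: shift num. Stack=[( ( ( num] ptr=4 lookahead=) remaining=[) ) * ( num ) / id + num ) $]
Step 5: reduce F->num. Stack=[( ( ( F] ptr=4 lookahead=) remaining=[) ) * ( num ) / id + num ) $]
Step 6: reduce T->F. Stack=[( ( ( T] ptr=4 lookahead=) remaining=[) ) * ( num ) / id + num ) $]
Step 7: reduce E->T. Stack=[( ( ( E] ptr=4 lookahead=) remaining=[) ) * ( num ) / id + num ) $]
Step 8: shift ). Stack=[( ( ( E )] ptr=5 lookahead=) remaining=[) * ( num ) / id + num ) $]
Step 9: reduce F->( E ). Stack=[( ( F] ptr=5 lookahead=) remaining=[) * ( num ) / id + num ) $]
Step 10: reduce T->F. Stack=[( ( T] ptr=5 lookahead=) remaining=[) * ( num ) / id + num ) $]
Step 11: reduce E->T. Stack=[( ( E] ptr=5 lookahead=) remaining=[) * ( num ) / id + num ) $]
Step 12: shift ). Stack=[( ( E )] ptr=6 lookahead=* remaining=[* ( num ) / id + num ) $]
Step 13: reduce F->( E ). Stack=[( F] ptr=6 lookahead=* remaining=[* ( num ) / id + num ) $]
Step 14: reduce T->F. Stack=[( T] ptr=6 lookahead=* remaining=[* ( num ) / id + num ) $]
Step 15: shift *. Stack=[( T *] ptr=7 lookahead=( remaining=[( num ) / id + num ) $]
Step 16: shift (. Stack=[( T * (] ptr=8 lookahead=num remaining=[num ) / id + num ) $]
Step 17: shift num. Stack=[( T * ( num] ptr=9 lookahead=) remaining=[) / id + num ) $]
Step 18: reduce F->num. Stack=[( T * ( F] ptr=9 lookahead=) remaining=[) / id + num ) $]
Step 19: reduce T->F. Stack=[( T * ( T] ptr=9 lookahead=) remaining=[) / id + num ) $]
Step 20: reduce E->T. Stack=[( T * ( E] ptr=9 lookahead=) remaining=[) / id + num ) $]
Step 21: shift ). Stack=[( T * ( E )] ptr=10 lookahead=/ remaining=[/ id + num ) $]
Step 22: reduce F->( E ). Stack=[( T * F] ptr=10 lookahead=/ remaining=[/ id + num ) $]
Step 23: reduce T->T * F. Stack=[( T] ptr=10 lookahead=/ remaining=[/ id + num ) $]
Step 24: shift /. Stack=[( T /] ptr=11 lookahead=id remaining=[id + num ) $]
Step 25: shift id. Stack=[( T / id] ptr=12 lookahead=+ remaining=[+ num ) $]
Step 26: reduce F->id. Stack=[( T / F] ptr=12 lookahead=+ remaining=[+ num ) $]
Step 27: reduce T->T / F. Stack=[( T] ptr=12 lookahead=+ remaining=[+ num ) $]
Step 28: reduce E->T. Stack=[( E] ptr=12 lookahead=+ remaining=[+ num ) $]
Step 29: shift +. Stack=[( E +] ptr=13 lookahead=num remaining=[num ) $]
Step 30: shift num. Stack=[( E + num] ptr=14 lookahead=) remaining=[) $]
Step 31: reduce F->num. Stack=[( E + F] ptr=14 lookahead=) remaining=[) $]
Step 32: reduce T->F. Stack=[( E + T] ptr=14 lookahead=) remaining=[) $]
Step 33: reduce E->E + T. Stack=[( E] ptr=14 lookahead=) remaining=[) $]
Step 34: shift ). Stack=[( E )] ptr=15 lookahead=$ remaining=[$]
Step 35: reduce F->( E ). Stack=[F] ptr=15 lookahead=$ remaining=[$]
Step 36: reduce T->F. Stack=[T] ptr=15 lookahead=$ remaining=[$]
Step 37: reduce E->T. Stack=[E] ptr=15 lookahead=$ remaining=[$]
Step 38: accept. Stack=[E] ptr=15 lookahead=$ remaining=[$]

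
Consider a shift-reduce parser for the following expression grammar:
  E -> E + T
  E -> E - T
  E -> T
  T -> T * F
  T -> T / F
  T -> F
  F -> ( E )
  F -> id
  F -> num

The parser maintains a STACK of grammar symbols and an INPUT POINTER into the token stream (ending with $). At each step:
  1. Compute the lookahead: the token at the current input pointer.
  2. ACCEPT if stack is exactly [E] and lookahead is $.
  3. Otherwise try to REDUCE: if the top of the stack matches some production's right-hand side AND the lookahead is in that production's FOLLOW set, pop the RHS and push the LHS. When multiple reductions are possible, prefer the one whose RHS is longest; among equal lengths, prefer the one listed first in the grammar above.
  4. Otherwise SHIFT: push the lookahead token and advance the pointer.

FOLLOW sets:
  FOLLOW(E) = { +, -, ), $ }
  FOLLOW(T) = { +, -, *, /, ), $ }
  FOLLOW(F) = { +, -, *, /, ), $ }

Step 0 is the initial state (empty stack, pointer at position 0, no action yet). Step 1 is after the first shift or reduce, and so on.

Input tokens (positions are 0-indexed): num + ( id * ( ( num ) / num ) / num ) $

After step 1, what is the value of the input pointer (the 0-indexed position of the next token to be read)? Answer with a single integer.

Answer: 1

Derivation:
Step 1: shift num. Stack=[num] ptr=1 lookahead=+ remaining=[+ ( id * ( ( num ) / num ) / num ) $]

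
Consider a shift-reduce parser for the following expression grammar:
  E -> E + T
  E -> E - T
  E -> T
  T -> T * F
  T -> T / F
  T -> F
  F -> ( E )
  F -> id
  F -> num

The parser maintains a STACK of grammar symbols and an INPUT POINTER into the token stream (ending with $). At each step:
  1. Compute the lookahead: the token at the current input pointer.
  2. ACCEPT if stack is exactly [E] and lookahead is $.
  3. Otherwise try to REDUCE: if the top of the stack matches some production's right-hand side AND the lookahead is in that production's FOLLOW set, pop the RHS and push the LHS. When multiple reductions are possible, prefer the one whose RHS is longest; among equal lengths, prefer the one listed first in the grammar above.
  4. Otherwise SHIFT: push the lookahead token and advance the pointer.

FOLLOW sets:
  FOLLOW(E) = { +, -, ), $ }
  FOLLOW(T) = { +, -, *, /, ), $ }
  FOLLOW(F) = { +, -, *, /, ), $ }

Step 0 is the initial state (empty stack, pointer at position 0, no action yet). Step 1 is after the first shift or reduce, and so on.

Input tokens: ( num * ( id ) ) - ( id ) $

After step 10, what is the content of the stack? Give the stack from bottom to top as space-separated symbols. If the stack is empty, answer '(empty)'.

Answer: ( T * ( E

Derivation:
Step 1: shift (. Stack=[(] ptr=1 lookahead=num remaining=[num * ( id ) ) - ( id ) $]
Step 2: shift num. Stack=[( num] ptr=2 lookahead=* remaining=[* ( id ) ) - ( id ) $]
Step 3: reduce F->num. Stack=[( F] ptr=2 lookahead=* remaining=[* ( id ) ) - ( id ) $]
Step 4: reduce T->F. Stack=[( T] ptr=2 lookahead=* remaining=[* ( id ) ) - ( id ) $]
Step 5: shift *. Stack=[( T *] ptr=3 lookahead=( remaining=[( id ) ) - ( id ) $]
Step 6: shift (. Stack=[( T * (] ptr=4 lookahead=id remaining=[id ) ) - ( id ) $]
Step 7: shift id. Stack=[( T * ( id] ptr=5 lookahead=) remaining=[) ) - ( id ) $]
Step 8: reduce F->id. Stack=[( T * ( F] ptr=5 lookahead=) remaining=[) ) - ( id ) $]
Step 9: reduce T->F. Stack=[( T * ( T] ptr=5 lookahead=) remaining=[) ) - ( id ) $]
Step 10: reduce E->T. Stack=[( T * ( E] ptr=5 lookahead=) remaining=[) ) - ( id ) $]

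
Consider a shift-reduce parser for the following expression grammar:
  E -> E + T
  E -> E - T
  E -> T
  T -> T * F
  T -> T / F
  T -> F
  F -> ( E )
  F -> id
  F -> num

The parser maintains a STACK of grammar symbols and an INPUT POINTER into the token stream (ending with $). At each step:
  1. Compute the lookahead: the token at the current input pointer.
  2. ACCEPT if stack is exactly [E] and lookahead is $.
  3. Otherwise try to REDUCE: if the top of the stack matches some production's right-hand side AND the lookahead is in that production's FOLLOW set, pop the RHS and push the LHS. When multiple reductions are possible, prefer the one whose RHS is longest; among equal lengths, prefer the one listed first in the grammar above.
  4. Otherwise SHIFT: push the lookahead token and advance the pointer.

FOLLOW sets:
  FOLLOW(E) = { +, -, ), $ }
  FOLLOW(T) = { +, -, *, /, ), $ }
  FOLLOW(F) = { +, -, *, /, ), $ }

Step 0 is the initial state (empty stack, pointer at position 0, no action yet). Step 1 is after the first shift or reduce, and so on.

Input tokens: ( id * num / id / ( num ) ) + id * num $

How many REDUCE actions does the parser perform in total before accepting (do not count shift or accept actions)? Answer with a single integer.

Answer: 20

Derivation:
Step 1: shift (. Stack=[(] ptr=1 lookahead=id remaining=[id * num / id / ( num ) ) + id * num $]
Step 2: shift id. Stack=[( id] ptr=2 lookahead=* remaining=[* num / id / ( num ) ) + id * num $]
Step 3: reduce F->id. Stack=[( F] ptr=2 lookahead=* remaining=[* num / id / ( num ) ) + id * num $]
Step 4: reduce T->F. Stack=[( T] ptr=2 lookahead=* remaining=[* num / id / ( num ) ) + id * num $]
Step 5: shift *. Stack=[( T *] ptr=3 lookahead=num remaining=[num / id / ( num ) ) + id * num $]
Step 6: shift num. Stack=[( T * num] ptr=4 lookahead=/ remaining=[/ id / ( num ) ) + id * num $]
Step 7: reduce F->num. Stack=[( T * F] ptr=4 lookahead=/ remaining=[/ id / ( num ) ) + id * num $]
Step 8: reduce T->T * F. Stack=[( T] ptr=4 lookahead=/ remaining=[/ id / ( num ) ) + id * num $]
Step 9: shift /. Stack=[( T /] ptr=5 lookahead=id remaining=[id / ( num ) ) + id * num $]
Step 10: shift id. Stack=[( T / id] ptr=6 lookahead=/ remaining=[/ ( num ) ) + id * num $]
Step 11: reduce F->id. Stack=[( T / F] ptr=6 lookahead=/ remaining=[/ ( num ) ) + id * num $]
Step 12: reduce T->T / F. Stack=[( T] ptr=6 lookahead=/ remaining=[/ ( num ) ) + id * num $]
Step 13: shift /. Stack=[( T /] ptr=7 lookahead=( remaining=[( num ) ) + id * num $]
Step 14: shift (. Stack=[( T / (] ptr=8 lookahead=num remaining=[num ) ) + id * num $]
Step 15: shift num. Stack=[( T / ( num] ptr=9 lookahead=) remaining=[) ) + id * num $]
Step 16: reduce F->num. Stack=[( T / ( F] ptr=9 lookahead=) remaining=[) ) + id * num $]
Step 17: reduce T->F. Stack=[( T / ( T] ptr=9 lookahead=) remaining=[) ) + id * num $]
Step 18: reduce E->T. Stack=[( T / ( E] ptr=9 lookahead=) remaining=[) ) + id * num $]
Step 19: shift ). Stack=[( T / ( E )] ptr=10 lookahead=) remaining=[) + id * num $]
Step 20: reduce F->( E ). Stack=[( T / F] ptr=10 lookahead=) remaining=[) + id * num $]
Step 21: reduce T->T / F. Stack=[( T] ptr=10 lookahead=) remaining=[) + id * num $]
Step 22: reduce E->T. Stack=[( E] ptr=10 lookahead=) remaining=[) + id * num $]
Step 23: shift ). Stack=[( E )] ptr=11 lookahead=+ remaining=[+ id * num $]
Step 24: reduce F->( E ). Stack=[F] ptr=11 lookahead=+ remaining=[+ id * num $]
Step 25: reduce T->F. Stack=[T] ptr=11 lookahead=+ remaining=[+ id * num $]
Step 26: reduce E->T. Stack=[E] ptr=11 lookahead=+ remaining=[+ id * num $]
Step 27: shift +. Stack=[E +] ptr=12 lookahead=id remaining=[id * num $]
Step 28: shift id. Stack=[E + id] ptr=13 lookahead=* remaining=[* num $]
Step 29: reduce F->id. Stack=[E + F] ptr=13 lookahead=* remaining=[* num $]
Step 30: reduce T->F. Stack=[E + T] ptr=13 lookahead=* remaining=[* num $]
Step 31: shift *. Stack=[E + T *] ptr=14 lookahead=num remaining=[num $]
Step 32: shift num. Stack=[E + T * num] ptr=15 lookahead=$ remaining=[$]
Step 33: reduce F->num. Stack=[E + T * F] ptr=15 lookahead=$ remaining=[$]
Step 34: reduce T->T * F. Stack=[E + T] ptr=15 lookahead=$ remaining=[$]
Step 35: reduce E->E + T. Stack=[E] ptr=15 lookahead=$ remaining=[$]
Step 36: accept. Stack=[E] ptr=15 lookahead=$ remaining=[$]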